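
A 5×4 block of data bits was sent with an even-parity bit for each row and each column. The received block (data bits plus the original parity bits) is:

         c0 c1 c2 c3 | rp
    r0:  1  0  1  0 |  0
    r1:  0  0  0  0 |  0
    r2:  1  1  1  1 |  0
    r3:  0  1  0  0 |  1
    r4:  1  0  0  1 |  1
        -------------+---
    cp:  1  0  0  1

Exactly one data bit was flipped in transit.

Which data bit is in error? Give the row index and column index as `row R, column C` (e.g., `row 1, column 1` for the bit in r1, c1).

row 4, column 3

Recompute each row's even parity and compare to rp:
  r0: data parity 0, sent rp 0 → ok
  r1: data parity 0, sent rp 0 → ok
  r2: data parity 0, sent rp 0 → ok
  r3: data parity 1, sent rp 1 → ok
  r4: data parity 0, sent rp 1 → mismatch
Recompute each column's even parity and compare to cp:
  c0: data parity 1, sent cp 1 → ok
  c1: data parity 0, sent cp 0 → ok
  c2: data parity 0, sent cp 0 → ok
  c3: data parity 0, sent cp 1 → mismatch
Exactly one row (r4) and one column (c3) fail → the flipped bit is at their intersection.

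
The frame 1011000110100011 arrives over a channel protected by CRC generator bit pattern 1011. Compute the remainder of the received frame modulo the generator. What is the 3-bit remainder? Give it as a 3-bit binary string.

111

Modulo-2 division of 1011000110100011 by 1011:
  pos 0: 1011 XOR 1011 = 0000
  pos 7: 1101 XOR 1011 = 0110
  pos 8: 1100 XOR 1011 = 0111
  pos 9: 1110 XOR 1011 = 0101
  pos 10: 1010 XOR 1011 = 0001
Remainder = 111 (nonzero — an error is detected).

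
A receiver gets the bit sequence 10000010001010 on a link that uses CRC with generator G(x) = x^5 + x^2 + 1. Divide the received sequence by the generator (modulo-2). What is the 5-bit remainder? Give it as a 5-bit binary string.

00010

Modulo-2 division of 10000010001010 by 100101:
  pos 0: 100000 XOR 100101 = 000101
  pos 3: 101100 XOR 100101 = 001001
  pos 5: 100101 XOR 100101 = 000000
Remainder = 00010 (nonzero — an error is detected).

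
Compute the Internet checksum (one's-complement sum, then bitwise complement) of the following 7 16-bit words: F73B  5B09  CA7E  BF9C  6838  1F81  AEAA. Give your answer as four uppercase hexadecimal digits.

One's-complement addition (fold any carry out of bit 15 back into bit 0):
  0xF73B + 0x5B09 = 0x15244 → wrap carry → 0x5245
  0x5245 + 0xCA7E = 0x11CC3 → wrap carry → 0x1CC4
  0x1CC4 + 0xBF9C = 0x0DC60
  0xDC60 + 0x6838 = 0x14498 → wrap carry → 0x4499
  0x4499 + 0x1F81 = 0x0641A
  0x641A + 0xAEAA = 0x112C4 → wrap carry → 0x12C5
One's-complement sum = 0x12C5.
Checksum = ~0x12C5 & 0xFFFF = 0xED3A.

ED3A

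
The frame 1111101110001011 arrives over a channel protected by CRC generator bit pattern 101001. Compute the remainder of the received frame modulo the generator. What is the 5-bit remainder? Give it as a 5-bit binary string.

Modulo-2 division of 1111101110001011 by 101001:
  pos 0: 111110 XOR 101001 = 010111
  pos 1: 101111 XOR 101001 = 000110
  pos 4: 110110 XOR 101001 = 011111
  pos 5: 111110 XOR 101001 = 010111
  pos 6: 101110 XOR 101001 = 000111
  pos 9: 111101 XOR 101001 = 010100
  pos 10: 101001 XOR 101001 = 000000
Remainder = 00000 (zero — the frame passes the CRC check).

00000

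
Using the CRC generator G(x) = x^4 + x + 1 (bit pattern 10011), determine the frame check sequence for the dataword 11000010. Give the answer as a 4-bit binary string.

Append 4 zeros: 110000100000. Divide by 10011 (XOR where the leading bit is 1):
  pos 0: 11000 XOR 10011 = 01011
  pos 1: 10110 XOR 10011 = 00101
  pos 3: 10110 XOR 10011 = 00101
  pos 5: 10100 XOR 10011 = 00111
  pos 7: 11100 XOR 10011 = 01111
Remainder (last 4 bits) = 1111. This is the CRC / FCS.

1111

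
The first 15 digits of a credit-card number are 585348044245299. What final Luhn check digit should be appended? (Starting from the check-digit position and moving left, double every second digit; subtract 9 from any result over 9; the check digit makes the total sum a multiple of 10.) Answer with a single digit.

Partial digits right→left: 9 9 2 5 4 2 4 4 0 8 4 3 5 8 5
Double every second digit counting from the check-digit position (so the 1st, 3rd, 5th, ... of the partial from the right).
  doubled (with −9 where >9): 9 4 8 8 0 8 1 1 → sum 39
  kept as-is: 9 5 2 4 8 3 8 → sum 39
Total = 39 + 39 = 78.
Check digit = (10 − (78 mod 10)) mod 10 = 2.

2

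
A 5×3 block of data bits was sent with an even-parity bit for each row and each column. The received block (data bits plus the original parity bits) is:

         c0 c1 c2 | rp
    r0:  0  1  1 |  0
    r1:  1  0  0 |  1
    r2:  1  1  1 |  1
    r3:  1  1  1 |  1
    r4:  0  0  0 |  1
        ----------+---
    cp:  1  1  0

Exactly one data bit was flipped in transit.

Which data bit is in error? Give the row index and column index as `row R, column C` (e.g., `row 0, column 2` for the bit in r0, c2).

row 4, column 2

Recompute each row's even parity and compare to rp:
  r0: data parity 0, sent rp 0 → ok
  r1: data parity 1, sent rp 1 → ok
  r2: data parity 1, sent rp 1 → ok
  r3: data parity 1, sent rp 1 → ok
  r4: data parity 0, sent rp 1 → mismatch
Recompute each column's even parity and compare to cp:
  c0: data parity 1, sent cp 1 → ok
  c1: data parity 1, sent cp 1 → ok
  c2: data parity 1, sent cp 0 → mismatch
Exactly one row (r4) and one column (c2) fail → the flipped bit is at their intersection.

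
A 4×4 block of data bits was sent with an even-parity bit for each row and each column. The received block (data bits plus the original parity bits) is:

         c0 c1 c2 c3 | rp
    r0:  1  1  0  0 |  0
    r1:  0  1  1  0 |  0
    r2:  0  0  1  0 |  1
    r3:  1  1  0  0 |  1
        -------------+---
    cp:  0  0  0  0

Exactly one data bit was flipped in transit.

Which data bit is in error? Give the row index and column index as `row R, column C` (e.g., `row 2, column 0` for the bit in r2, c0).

Recompute each row's even parity and compare to rp:
  r0: data parity 0, sent rp 0 → ok
  r1: data parity 0, sent rp 0 → ok
  r2: data parity 1, sent rp 1 → ok
  r3: data parity 0, sent rp 1 → mismatch
Recompute each column's even parity and compare to cp:
  c0: data parity 0, sent cp 0 → ok
  c1: data parity 1, sent cp 0 → mismatch
  c2: data parity 0, sent cp 0 → ok
  c3: data parity 0, sent cp 0 → ok
Exactly one row (r3) and one column (c1) fail → the flipped bit is at their intersection.

row 3, column 1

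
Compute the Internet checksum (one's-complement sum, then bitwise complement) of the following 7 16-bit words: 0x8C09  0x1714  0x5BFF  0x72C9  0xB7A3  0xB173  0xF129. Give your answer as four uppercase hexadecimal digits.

One's-complement addition (fold any carry out of bit 15 back into bit 0):
  0x8C09 + 0x1714 = 0x0A31D
  0xA31D + 0x5BFF = 0x0FF1C
  0xFF1C + 0x72C9 = 0x171E5 → wrap carry → 0x71E6
  0x71E6 + 0xB7A3 = 0x12989 → wrap carry → 0x298A
  0x298A + 0xB173 = 0x0DAFD
  0xDAFD + 0xF129 = 0x1CC26 → wrap carry → 0xCC27
One's-complement sum = 0xCC27.
Checksum = ~0xCC27 & 0xFFFF = 0x33D8.

33D8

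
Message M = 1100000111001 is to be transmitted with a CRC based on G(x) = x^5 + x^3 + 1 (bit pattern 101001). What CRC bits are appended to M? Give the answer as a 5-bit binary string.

Append 5 zeros: 110000011100100000. Divide by 101001 (XOR where the leading bit is 1):
  pos 0: 110000 XOR 101001 = 011001
  pos 1: 110010 XOR 101001 = 011011
  pos 2: 110111 XOR 101001 = 011110
  pos 3: 111101 XOR 101001 = 010100
  pos 4: 101001 XOR 101001 = 000000
  pos 12: 100000 XOR 101001 = 001001
Remainder (last 5 bits) = 01001. This is the CRC / FCS.

01001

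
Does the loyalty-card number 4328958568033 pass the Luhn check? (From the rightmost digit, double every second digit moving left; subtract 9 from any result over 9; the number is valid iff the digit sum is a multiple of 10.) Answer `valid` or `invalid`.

valid

From the right, keep odd positions and double even positions (subtract 9 from any doubled value over 9):
  doubled (positions 2,4,...): 6 7 1 1 7 6 → sum 28
  kept (positions 1,3,...): 3 0 6 8 9 2 4 → sum 32
Total = 60.
60 mod 10 = 0, so the number is valid.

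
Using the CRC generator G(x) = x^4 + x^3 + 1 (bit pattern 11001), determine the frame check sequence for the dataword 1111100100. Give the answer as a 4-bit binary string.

1000

Append 4 zeros: 11111001000000. Divide by 11001 (XOR where the leading bit is 1):
  pos 0: 11111 XOR 11001 = 00110
  pos 2: 11000 XOR 11001 = 00001
  pos 6: 11000 XOR 11001 = 00001
Remainder (last 4 bits) = 1000. This is the CRC / FCS.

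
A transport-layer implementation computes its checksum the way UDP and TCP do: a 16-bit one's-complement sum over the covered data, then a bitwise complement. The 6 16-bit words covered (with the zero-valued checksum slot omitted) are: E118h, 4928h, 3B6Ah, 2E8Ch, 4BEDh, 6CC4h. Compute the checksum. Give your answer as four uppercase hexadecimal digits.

One's-complement addition (fold any carry out of bit 15 back into bit 0):
  0xE118 + 0x4928 = 0x12A40 → wrap carry → 0x2A41
  0x2A41 + 0x3B6A = 0x065AB
  0x65AB + 0x2E8C = 0x09437
  0x9437 + 0x4BED = 0x0E024
  0xE024 + 0x6CC4 = 0x14CE8 → wrap carry → 0x4CE9
One's-complement sum = 0x4CE9.
Checksum = ~0x4CE9 & 0xFFFF = 0xB316.

B316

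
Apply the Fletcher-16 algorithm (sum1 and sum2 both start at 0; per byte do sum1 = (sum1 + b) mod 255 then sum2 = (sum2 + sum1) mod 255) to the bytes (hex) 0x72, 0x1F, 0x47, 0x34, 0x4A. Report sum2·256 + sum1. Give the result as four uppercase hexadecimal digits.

Running sums (mod 255):
  after byte 0 (0x72): sum1=114, sum2=114
  after byte 1 (0x1F): sum1=145, sum2=4
  after byte 2 (0x47): sum1=216, sum2=220
  after byte 3 (0x34): sum1=13, sum2=233
  after byte 4 (0x4A): sum1=87, sum2=65
Checksum = sum2·256 + sum1 = 65·256 + 87 = 16727 = 0x4157.

4157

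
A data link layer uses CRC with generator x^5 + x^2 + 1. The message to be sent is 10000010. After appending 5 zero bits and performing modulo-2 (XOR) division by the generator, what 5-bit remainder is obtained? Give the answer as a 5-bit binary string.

Append 5 zeros: 1000001000000. Divide by 100101 (XOR where the leading bit is 1):
  pos 0: 100000 XOR 100101 = 000101
  pos 3: 101100 XOR 100101 = 001001
  pos 5: 100100 XOR 100101 = 000001
Remainder (last 5 bits) = 00100. This is the CRC / FCS.

00100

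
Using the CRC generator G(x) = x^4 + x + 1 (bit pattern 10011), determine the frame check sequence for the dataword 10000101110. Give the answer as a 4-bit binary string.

Append 4 zeros: 100001011100000. Divide by 10011 (XOR where the leading bit is 1):
  pos 0: 10000 XOR 10011 = 00011
  pos 3: 11101 XOR 10011 = 01110
  pos 4: 11101 XOR 10011 = 01110
  pos 5: 11101 XOR 10011 = 01110
  pos 6: 11100 XOR 10011 = 01111
  pos 7: 11110 XOR 10011 = 01101
  pos 8: 11010 XOR 10011 = 01001
  pos 9: 10010 XOR 10011 = 00001
Remainder (last 4 bits) = 0010. This is the CRC / FCS.

0010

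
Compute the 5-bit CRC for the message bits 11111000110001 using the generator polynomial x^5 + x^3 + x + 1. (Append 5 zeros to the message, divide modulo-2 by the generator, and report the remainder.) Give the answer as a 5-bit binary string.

Append 5 zeros: 1111100011000100000. Divide by 101011 (XOR where the leading bit is 1):
  pos 0: 111110 XOR 101011 = 010101
  pos 1: 101010 XOR 101011 = 000001
  pos 6: 101100 XOR 101011 = 000111
  pos 9: 111010 XOR 101011 = 010001
  pos 10: 100010 XOR 101011 = 001001
  pos 12: 100100 XOR 101011 = 001111
Remainder (last 5 bits) = 11110. This is the CRC / FCS.

11110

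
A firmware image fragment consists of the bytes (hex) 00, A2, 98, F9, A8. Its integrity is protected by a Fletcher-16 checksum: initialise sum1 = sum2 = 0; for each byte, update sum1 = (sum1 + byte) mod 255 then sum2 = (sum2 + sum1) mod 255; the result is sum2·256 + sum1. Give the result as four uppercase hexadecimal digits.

F0DD

Running sums (mod 255):
  after byte 0 (00): sum1=0, sum2=0
  after byte 1 (A2): sum1=162, sum2=162
  after byte 2 (98): sum1=59, sum2=221
  after byte 3 (F9): sum1=53, sum2=19
  after byte 4 (A8): sum1=221, sum2=240
Checksum = sum2·256 + sum1 = 240·256 + 221 = 61661 = 0xF0DD.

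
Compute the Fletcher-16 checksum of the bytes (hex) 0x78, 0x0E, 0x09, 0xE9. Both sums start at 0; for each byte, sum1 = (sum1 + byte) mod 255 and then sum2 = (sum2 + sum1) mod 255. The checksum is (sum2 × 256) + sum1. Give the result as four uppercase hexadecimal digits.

0879

Running sums (mod 255):
  after byte 0 (0x78): sum1=120, sum2=120
  after byte 1 (0x0E): sum1=134, sum2=254
  after byte 2 (0x09): sum1=143, sum2=142
  after byte 3 (0xE9): sum1=121, sum2=8
Checksum = sum2·256 + sum1 = 8·256 + 121 = 2169 = 0x0879.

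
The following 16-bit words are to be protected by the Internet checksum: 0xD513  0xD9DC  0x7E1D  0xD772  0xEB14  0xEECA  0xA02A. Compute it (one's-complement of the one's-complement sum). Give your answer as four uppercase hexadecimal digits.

8174

One's-complement addition (fold any carry out of bit 15 back into bit 0):
  0xD513 + 0xD9DC = 0x1AEEF → wrap carry → 0xAEF0
  0xAEF0 + 0x7E1D = 0x12D0D → wrap carry → 0x2D0E
  0x2D0E + 0xD772 = 0x10480 → wrap carry → 0x0481
  0x0481 + 0xEB14 = 0x0EF95
  0xEF95 + 0xEECA = 0x1DE5F → wrap carry → 0xDE60
  0xDE60 + 0xA02A = 0x17E8A → wrap carry → 0x7E8B
One's-complement sum = 0x7E8B.
Checksum = ~0x7E8B & 0xFFFF = 0x8174.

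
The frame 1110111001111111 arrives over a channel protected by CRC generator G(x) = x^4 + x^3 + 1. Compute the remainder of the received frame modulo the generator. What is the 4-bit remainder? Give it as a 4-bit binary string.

Modulo-2 division of 1110111001111111 by 11001:
  pos 0: 11101 XOR 11001 = 00100
  pos 2: 10011 XOR 11001 = 01010
  pos 3: 10100 XOR 11001 = 01101
  pos 4: 11010 XOR 11001 = 00011
  pos 7: 11111 XOR 11001 = 00110
  pos 9: 11011 XOR 11001 = 00010
Remainder = 1011 (nonzero — an error is detected).

1011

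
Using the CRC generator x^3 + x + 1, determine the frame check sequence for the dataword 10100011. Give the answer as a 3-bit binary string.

100

Append 3 zeros: 10100011000. Divide by 1011 (XOR where the leading bit is 1):
  pos 0: 1010 XOR 1011 = 0001
  pos 3: 1001 XOR 1011 = 0010
  pos 5: 1010 XOR 1011 = 0001
Remainder (last 3 bits) = 100. This is the CRC / FCS.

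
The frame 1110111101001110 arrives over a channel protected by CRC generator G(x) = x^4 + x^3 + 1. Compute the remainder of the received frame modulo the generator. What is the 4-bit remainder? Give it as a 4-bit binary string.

0110

Modulo-2 division of 1110111101001110 by 11001:
  pos 0: 11101 XOR 11001 = 00100
  pos 2: 10011 XOR 11001 = 01010
  pos 3: 10101 XOR 11001 = 01100
  pos 4: 11000 XOR 11001 = 00001
  pos 8: 11001 XOR 11001 = 00000
Remainder = 0110 (nonzero — an error is detected).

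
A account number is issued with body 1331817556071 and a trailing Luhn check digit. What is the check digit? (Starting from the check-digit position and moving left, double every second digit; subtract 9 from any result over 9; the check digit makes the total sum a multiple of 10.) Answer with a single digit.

Partial digits right→left: 1 7 0 6 5 5 7 1 8 1 3 3 1
Double every second digit counting from the check-digit position (so the 1st, 3rd, 5th, ... of the partial from the right).
  doubled (with −9 where >9): 2 0 1 5 7 6 2 → sum 23
  kept as-is: 7 6 5 1 1 3 → sum 23
Total = 23 + 23 = 46.
Check digit = (10 − (46 mod 10)) mod 10 = 4.

4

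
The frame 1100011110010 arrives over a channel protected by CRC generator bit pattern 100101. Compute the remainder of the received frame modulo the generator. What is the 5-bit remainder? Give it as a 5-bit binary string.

00000

Modulo-2 division of 1100011110010 by 100101:
  pos 0: 110001 XOR 100101 = 010100
  pos 1: 101001 XOR 100101 = 001100
  pos 3: 110011 XOR 100101 = 010110
  pos 4: 101100 XOR 100101 = 001001
  pos 6: 100101 XOR 100101 = 000000
Remainder = 00000 (zero — the frame passes the CRC check).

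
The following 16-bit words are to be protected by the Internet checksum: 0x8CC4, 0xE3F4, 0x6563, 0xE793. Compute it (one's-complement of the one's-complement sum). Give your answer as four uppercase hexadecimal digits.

One's-complement addition (fold any carry out of bit 15 back into bit 0):
  0x8CC4 + 0xE3F4 = 0x170B8 → wrap carry → 0x70B9
  0x70B9 + 0x6563 = 0x0D61C
  0xD61C + 0xE793 = 0x1BDAF → wrap carry → 0xBDB0
One's-complement sum = 0xBDB0.
Checksum = ~0xBDB0 & 0xFFFF = 0x424F.

424F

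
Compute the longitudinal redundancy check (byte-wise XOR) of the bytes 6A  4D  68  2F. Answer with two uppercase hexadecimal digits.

60

XOR the bytes together:
  start with 0x6A
  0x6A ⊕ 0x4D = 0x27
  0x27 ⊕ 0x68 = 0x4F
  0x4F ⊕ 0x2F = 0x60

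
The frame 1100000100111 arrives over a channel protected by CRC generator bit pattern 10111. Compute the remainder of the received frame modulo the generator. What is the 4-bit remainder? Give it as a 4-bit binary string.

0000

Modulo-2 division of 1100000100111 by 10111:
  pos 0: 11000 XOR 10111 = 01111
  pos 1: 11110 XOR 10111 = 01001
  pos 2: 10010 XOR 10111 = 00101
  pos 4: 10110 XOR 10111 = 00001
  pos 8: 10111 XOR 10111 = 00000
Remainder = 0000 (zero — the frame passes the CRC check).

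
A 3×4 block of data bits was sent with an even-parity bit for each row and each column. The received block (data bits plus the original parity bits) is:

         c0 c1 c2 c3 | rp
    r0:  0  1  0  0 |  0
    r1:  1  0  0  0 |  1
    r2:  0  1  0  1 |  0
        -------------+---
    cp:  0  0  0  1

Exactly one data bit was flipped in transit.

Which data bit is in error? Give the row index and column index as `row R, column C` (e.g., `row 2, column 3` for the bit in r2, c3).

row 0, column 0

Recompute each row's even parity and compare to rp:
  r0: data parity 1, sent rp 0 → mismatch
  r1: data parity 1, sent rp 1 → ok
  r2: data parity 0, sent rp 0 → ok
Recompute each column's even parity and compare to cp:
  c0: data parity 1, sent cp 0 → mismatch
  c1: data parity 0, sent cp 0 → ok
  c2: data parity 0, sent cp 0 → ok
  c3: data parity 1, sent cp 1 → ok
Exactly one row (r0) and one column (c0) fail → the flipped bit is at their intersection.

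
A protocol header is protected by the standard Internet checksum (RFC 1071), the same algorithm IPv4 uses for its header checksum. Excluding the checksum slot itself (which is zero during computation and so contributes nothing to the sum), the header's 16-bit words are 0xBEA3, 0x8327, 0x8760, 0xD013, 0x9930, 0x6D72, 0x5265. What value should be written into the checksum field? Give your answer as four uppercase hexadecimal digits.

0DB8

One's-complement addition (fold any carry out of bit 15 back into bit 0):
  0xBEA3 + 0x8327 = 0x141CA → wrap carry → 0x41CB
  0x41CB + 0x8760 = 0x0C92B
  0xC92B + 0xD013 = 0x1993E → wrap carry → 0x993F
  0x993F + 0x9930 = 0x1326F → wrap carry → 0x3270
  0x3270 + 0x6D72 = 0x09FE2
  0x9FE2 + 0x5265 = 0x0F247
One's-complement sum = 0xF247.
Checksum = ~0xF247 & 0xFFFF = 0x0DB8.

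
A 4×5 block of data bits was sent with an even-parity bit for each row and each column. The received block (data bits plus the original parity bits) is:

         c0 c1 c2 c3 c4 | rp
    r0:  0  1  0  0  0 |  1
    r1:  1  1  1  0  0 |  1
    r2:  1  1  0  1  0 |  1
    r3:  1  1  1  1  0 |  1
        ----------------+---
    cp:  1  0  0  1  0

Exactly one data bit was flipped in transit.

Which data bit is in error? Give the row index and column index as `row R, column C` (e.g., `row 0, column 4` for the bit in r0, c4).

row 3, column 3

Recompute each row's even parity and compare to rp:
  r0: data parity 1, sent rp 1 → ok
  r1: data parity 1, sent rp 1 → ok
  r2: data parity 1, sent rp 1 → ok
  r3: data parity 0, sent rp 1 → mismatch
Recompute each column's even parity and compare to cp:
  c0: data parity 1, sent cp 1 → ok
  c1: data parity 0, sent cp 0 → ok
  c2: data parity 0, sent cp 0 → ok
  c3: data parity 0, sent cp 1 → mismatch
  c4: data parity 0, sent cp 0 → ok
Exactly one row (r3) and one column (c3) fail → the flipped bit is at their intersection.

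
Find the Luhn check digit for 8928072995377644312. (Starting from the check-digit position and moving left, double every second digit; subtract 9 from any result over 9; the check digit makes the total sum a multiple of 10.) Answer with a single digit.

Partial digits right→left: 2 1 3 4 4 6 7 7 3 5 9 9 2 7 0 8 2 9 8
Double every second digit counting from the check-digit position (so the 1st, 3rd, 5th, ... of the partial from the right).
  doubled (with −9 where >9): 4 6 8 5 6 9 4 0 4 7 → sum 53
  kept as-is: 1 4 6 7 5 9 7 8 9 → sum 56
Total = 53 + 56 = 109.
Check digit = (10 − (109 mod 10)) mod 10 = 1.

1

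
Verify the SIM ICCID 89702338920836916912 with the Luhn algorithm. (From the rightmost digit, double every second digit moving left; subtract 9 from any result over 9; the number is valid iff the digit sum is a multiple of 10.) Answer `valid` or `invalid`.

invalid

From the right, keep odd positions and double even positions (subtract 9 from any doubled value over 9):
  doubled (positions 2,4,...): 2 3 9 6 0 9 6 4 5 7 → sum 51
  kept (positions 1,3,...): 2 9 1 6 8 2 8 3 0 9 → sum 48
Total = 99.
99 mod 10 = 9, so the number is invalid.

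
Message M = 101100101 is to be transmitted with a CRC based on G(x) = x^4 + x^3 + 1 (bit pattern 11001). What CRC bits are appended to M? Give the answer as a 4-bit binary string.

Append 4 zeros: 1011001010000. Divide by 11001 (XOR where the leading bit is 1):
  pos 0: 10110 XOR 11001 = 01111
  pos 1: 11110 XOR 11001 = 00111
  pos 3: 11110 XOR 11001 = 00111
  pos 5: 11110 XOR 11001 = 00111
  pos 7: 11100 XOR 11001 = 00101
Remainder (last 4 bits) = 1010. This is the CRC / FCS.

1010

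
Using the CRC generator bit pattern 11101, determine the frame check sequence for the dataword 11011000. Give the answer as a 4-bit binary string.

Append 4 zeros: 110110000000. Divide by 11101 (XOR where the leading bit is 1):
  pos 0: 11011 XOR 11101 = 00110
  pos 2: 11000 XOR 11101 = 00101
  pos 4: 10100 XOR 11101 = 01001
  pos 5: 10010 XOR 11101 = 01111
  pos 6: 11110 XOR 11101 = 00011
Remainder (last 4 bits) = 0110. This is the CRC / FCS.

0110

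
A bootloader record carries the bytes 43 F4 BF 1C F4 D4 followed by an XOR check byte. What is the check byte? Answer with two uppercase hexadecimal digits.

34

XOR the bytes together:
  start with 0x43
  0x43 ⊕ 0xF4 = 0xB7
  0xB7 ⊕ 0xBF = 0x08
  0x08 ⊕ 0x1C = 0x14
  0x14 ⊕ 0xF4 = 0xE0
  0xE0 ⊕ 0xD4 = 0x34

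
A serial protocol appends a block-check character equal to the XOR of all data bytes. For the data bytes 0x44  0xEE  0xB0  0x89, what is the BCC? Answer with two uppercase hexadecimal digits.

93

XOR the bytes together:
  start with 0x44
  0x44 ⊕ 0xEE = 0xAA
  0xAA ⊕ 0xB0 = 0x1A
  0x1A ⊕ 0x89 = 0x93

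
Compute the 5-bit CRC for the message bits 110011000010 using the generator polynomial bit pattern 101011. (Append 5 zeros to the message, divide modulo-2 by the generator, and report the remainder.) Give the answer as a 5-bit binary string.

00010

Append 5 zeros: 11001100001000000. Divide by 101011 (XOR where the leading bit is 1):
  pos 0: 110011 XOR 101011 = 011000
  pos 1: 110000 XOR 101011 = 011011
  pos 2: 110110 XOR 101011 = 011101
  pos 3: 111010 XOR 101011 = 010001
  pos 4: 100010 XOR 101011 = 001001
  pos 6: 100110 XOR 101011 = 001101
  pos 8: 110100 XOR 101011 = 011111
  pos 9: 111110 XOR 101011 = 010101
  pos 10: 101010 XOR 101011 = 000001
Remainder (last 5 bits) = 00010. This is the CRC / FCS.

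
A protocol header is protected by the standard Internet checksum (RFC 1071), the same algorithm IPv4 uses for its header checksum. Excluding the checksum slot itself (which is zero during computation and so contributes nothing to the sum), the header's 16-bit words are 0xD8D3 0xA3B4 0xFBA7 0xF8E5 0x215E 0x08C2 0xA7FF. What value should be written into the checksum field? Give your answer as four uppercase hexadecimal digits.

One's-complement addition (fold any carry out of bit 15 back into bit 0):
  0xD8D3 + 0xA3B4 = 0x17C87 → wrap carry → 0x7C88
  0x7C88 + 0xFBA7 = 0x1782F → wrap carry → 0x7830
  0x7830 + 0xF8E5 = 0x17115 → wrap carry → 0x7116
  0x7116 + 0x215E = 0x09274
  0x9274 + 0x08C2 = 0x09B36
  0x9B36 + 0xA7FF = 0x14335 → wrap carry → 0x4336
One's-complement sum = 0x4336.
Checksum = ~0x4336 & 0xFFFF = 0xBCC9.

BCC9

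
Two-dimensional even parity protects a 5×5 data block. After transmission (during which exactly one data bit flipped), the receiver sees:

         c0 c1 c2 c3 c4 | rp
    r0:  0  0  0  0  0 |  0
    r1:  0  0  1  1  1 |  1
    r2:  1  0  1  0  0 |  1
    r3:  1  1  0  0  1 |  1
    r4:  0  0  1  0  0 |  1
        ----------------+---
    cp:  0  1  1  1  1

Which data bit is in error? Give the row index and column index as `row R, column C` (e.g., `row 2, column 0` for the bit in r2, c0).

row 2, column 4

Recompute each row's even parity and compare to rp:
  r0: data parity 0, sent rp 0 → ok
  r1: data parity 1, sent rp 1 → ok
  r2: data parity 0, sent rp 1 → mismatch
  r3: data parity 1, sent rp 1 → ok
  r4: data parity 1, sent rp 1 → ok
Recompute each column's even parity and compare to cp:
  c0: data parity 0, sent cp 0 → ok
  c1: data parity 1, sent cp 1 → ok
  c2: data parity 1, sent cp 1 → ok
  c3: data parity 1, sent cp 1 → ok
  c4: data parity 0, sent cp 1 → mismatch
Exactly one row (r2) and one column (c4) fail → the flipped bit is at their intersection.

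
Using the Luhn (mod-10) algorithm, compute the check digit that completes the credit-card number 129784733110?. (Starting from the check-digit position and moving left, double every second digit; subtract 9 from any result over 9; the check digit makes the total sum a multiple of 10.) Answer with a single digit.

Partial digits right→left: 0 1 1 3 3 7 4 8 7 9 2 1
Double every second digit counting from the check-digit position (so the 1st, 3rd, 5th, ... of the partial from the right).
  doubled (with −9 where >9): 0 2 6 8 5 4 → sum 25
  kept as-is: 1 3 7 8 9 1 → sum 29
Total = 25 + 29 = 54.
Check digit = (10 − (54 mod 10)) mod 10 = 6.

6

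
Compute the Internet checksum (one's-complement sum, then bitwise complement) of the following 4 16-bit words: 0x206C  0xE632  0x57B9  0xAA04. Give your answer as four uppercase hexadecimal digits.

F7A2

One's-complement addition (fold any carry out of bit 15 back into bit 0):
  0x206C + 0xE632 = 0x1069E → wrap carry → 0x069F
  0x069F + 0x57B9 = 0x05E58
  0x5E58 + 0xAA04 = 0x1085C → wrap carry → 0x085D
One's-complement sum = 0x085D.
Checksum = ~0x085D & 0xFFFF = 0xF7A2.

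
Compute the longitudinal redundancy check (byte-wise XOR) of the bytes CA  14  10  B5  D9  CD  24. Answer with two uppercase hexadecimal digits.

XOR the bytes together:
  start with 0xCA
  0xCA ⊕ 0x14 = 0xDE
  0xDE ⊕ 0x10 = 0xCE
  0xCE ⊕ 0xB5 = 0x7B
  0x7B ⊕ 0xD9 = 0xA2
  0xA2 ⊕ 0xCD = 0x6F
  0x6F ⊕ 0x24 = 0x4B

4B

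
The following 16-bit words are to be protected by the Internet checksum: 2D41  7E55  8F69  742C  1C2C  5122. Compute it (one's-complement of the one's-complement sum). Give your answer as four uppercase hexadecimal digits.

E384

One's-complement addition (fold any carry out of bit 15 back into bit 0):
  0x2D41 + 0x7E55 = 0x0AB96
  0xAB96 + 0x8F69 = 0x13AFF → wrap carry → 0x3B00
  0x3B00 + 0x742C = 0x0AF2C
  0xAF2C + 0x1C2C = 0x0CB58
  0xCB58 + 0x5122 = 0x11C7A → wrap carry → 0x1C7B
One's-complement sum = 0x1C7B.
Checksum = ~0x1C7B & 0xFFFF = 0xE384.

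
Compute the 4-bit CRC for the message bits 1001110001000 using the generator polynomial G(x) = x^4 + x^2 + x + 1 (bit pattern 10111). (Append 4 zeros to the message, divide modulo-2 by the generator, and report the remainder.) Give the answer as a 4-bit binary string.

0111

Append 4 zeros: 10011100010000000. Divide by 10111 (XOR where the leading bit is 1):
  pos 0: 10011 XOR 10111 = 00100
  pos 2: 10010 XOR 10111 = 00101
  pos 4: 10100 XOR 10111 = 00011
  pos 7: 11100 XOR 10111 = 01011
  pos 8: 10110 XOR 10111 = 00001
  pos 12: 10000 XOR 10111 = 00111
Remainder (last 4 bits) = 0111. This is the CRC / FCS.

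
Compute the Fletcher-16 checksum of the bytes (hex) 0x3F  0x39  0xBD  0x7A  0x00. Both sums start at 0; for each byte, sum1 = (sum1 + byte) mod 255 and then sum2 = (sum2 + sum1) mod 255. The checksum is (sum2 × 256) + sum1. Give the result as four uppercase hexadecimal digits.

4FB0

Running sums (mod 255):
  after byte 0 (0x3F): sum1=63, sum2=63
  after byte 1 (0x39): sum1=120, sum2=183
  after byte 2 (0xBD): sum1=54, sum2=237
  after byte 3 (0x7A): sum1=176, sum2=158
  after byte 4 (0x00): sum1=176, sum2=79
Checksum = sum2·256 + sum1 = 79·256 + 176 = 20400 = 0x4FB0.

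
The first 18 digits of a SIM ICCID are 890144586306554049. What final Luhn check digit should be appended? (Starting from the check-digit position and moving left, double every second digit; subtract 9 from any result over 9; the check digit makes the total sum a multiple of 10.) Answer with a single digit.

Partial digits right→left: 9 4 0 4 5 5 6 0 3 6 8 5 4 4 1 0 9 8
Double every second digit counting from the check-digit position (so the 1st, 3rd, 5th, ... of the partial from the right).
  doubled (with −9 where >9): 9 0 1 3 6 7 8 2 9 → sum 45
  kept as-is: 4 4 5 0 6 5 4 0 8 → sum 36
Total = 45 + 36 = 81.
Check digit = (10 − (81 mod 10)) mod 10 = 9.

9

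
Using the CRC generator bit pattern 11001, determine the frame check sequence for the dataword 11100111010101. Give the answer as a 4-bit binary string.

1011

Append 4 zeros: 111001110101010000. Divide by 11001 (XOR where the leading bit is 1):
  pos 0: 11100 XOR 11001 = 00101
  pos 2: 10111 XOR 11001 = 01110
  pos 3: 11101 XOR 11001 = 00100
  pos 5: 10001 XOR 11001 = 01000
  pos 6: 10000 XOR 11001 = 01001
  pos 7: 10011 XOR 11001 = 01010
  pos 8: 10100 XOR 11001 = 01101
  pos 9: 11011 XOR 11001 = 00010
  pos 12: 10000 XOR 11001 = 01001
  pos 13: 10010 XOR 11001 = 01011
Remainder (last 4 bits) = 1011. This is the CRC / FCS.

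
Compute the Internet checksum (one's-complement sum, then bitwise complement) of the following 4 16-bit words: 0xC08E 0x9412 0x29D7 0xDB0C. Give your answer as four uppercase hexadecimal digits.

One's-complement addition (fold any carry out of bit 15 back into bit 0):
  0xC08E + 0x9412 = 0x154A0 → wrap carry → 0x54A1
  0x54A1 + 0x29D7 = 0x07E78
  0x7E78 + 0xDB0C = 0x15984 → wrap carry → 0x5985
One's-complement sum = 0x5985.
Checksum = ~0x5985 & 0xFFFF = 0xA67A.

A67A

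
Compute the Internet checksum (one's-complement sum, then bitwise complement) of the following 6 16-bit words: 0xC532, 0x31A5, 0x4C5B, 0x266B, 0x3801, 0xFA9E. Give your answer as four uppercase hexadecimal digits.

One's-complement addition (fold any carry out of bit 15 back into bit 0):
  0xC532 + 0x31A5 = 0x0F6D7
  0xF6D7 + 0x4C5B = 0x14332 → wrap carry → 0x4333
  0x4333 + 0x266B = 0x0699E
  0x699E + 0x3801 = 0x0A19F
  0xA19F + 0xFA9E = 0x19C3D → wrap carry → 0x9C3E
One's-complement sum = 0x9C3E.
Checksum = ~0x9C3E & 0xFFFF = 0x63C1.

63C1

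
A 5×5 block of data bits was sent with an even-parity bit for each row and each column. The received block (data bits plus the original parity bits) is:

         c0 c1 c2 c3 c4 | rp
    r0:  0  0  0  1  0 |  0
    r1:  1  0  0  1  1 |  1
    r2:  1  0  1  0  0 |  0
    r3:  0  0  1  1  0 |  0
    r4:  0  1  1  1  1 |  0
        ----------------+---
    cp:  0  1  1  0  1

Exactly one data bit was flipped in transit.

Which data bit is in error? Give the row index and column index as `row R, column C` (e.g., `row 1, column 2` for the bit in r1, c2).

row 0, column 4

Recompute each row's even parity and compare to rp:
  r0: data parity 1, sent rp 0 → mismatch
  r1: data parity 1, sent rp 1 → ok
  r2: data parity 0, sent rp 0 → ok
  r3: data parity 0, sent rp 0 → ok
  r4: data parity 0, sent rp 0 → ok
Recompute each column's even parity and compare to cp:
  c0: data parity 0, sent cp 0 → ok
  c1: data parity 1, sent cp 1 → ok
  c2: data parity 1, sent cp 1 → ok
  c3: data parity 0, sent cp 0 → ok
  c4: data parity 0, sent cp 1 → mismatch
Exactly one row (r0) and one column (c4) fail → the flipped bit is at their intersection.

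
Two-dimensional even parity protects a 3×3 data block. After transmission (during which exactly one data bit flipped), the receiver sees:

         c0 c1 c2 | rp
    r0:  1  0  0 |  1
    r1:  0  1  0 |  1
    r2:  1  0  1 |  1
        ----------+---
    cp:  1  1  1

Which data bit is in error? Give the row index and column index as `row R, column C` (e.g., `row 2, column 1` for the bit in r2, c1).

Recompute each row's even parity and compare to rp:
  r0: data parity 1, sent rp 1 → ok
  r1: data parity 1, sent rp 1 → ok
  r2: data parity 0, sent rp 1 → mismatch
Recompute each column's even parity and compare to cp:
  c0: data parity 0, sent cp 1 → mismatch
  c1: data parity 1, sent cp 1 → ok
  c2: data parity 1, sent cp 1 → ok
Exactly one row (r2) and one column (c0) fail → the flipped bit is at their intersection.

row 2, column 0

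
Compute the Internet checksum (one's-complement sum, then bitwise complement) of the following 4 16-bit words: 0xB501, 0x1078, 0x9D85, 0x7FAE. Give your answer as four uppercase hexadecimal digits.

One's-complement addition (fold any carry out of bit 15 back into bit 0):
  0xB501 + 0x1078 = 0x0C579
  0xC579 + 0x9D85 = 0x162FE → wrap carry → 0x62FF
  0x62FF + 0x7FAE = 0x0E2AD
One's-complement sum = 0xE2AD.
Checksum = ~0xE2AD & 0xFFFF = 0x1D52.

1D52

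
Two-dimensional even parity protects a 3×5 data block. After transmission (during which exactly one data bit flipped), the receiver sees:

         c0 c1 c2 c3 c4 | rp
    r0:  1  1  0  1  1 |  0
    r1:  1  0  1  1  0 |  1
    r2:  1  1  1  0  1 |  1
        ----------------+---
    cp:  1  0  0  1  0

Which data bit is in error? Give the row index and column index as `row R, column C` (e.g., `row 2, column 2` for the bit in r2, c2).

row 2, column 3

Recompute each row's even parity and compare to rp:
  r0: data parity 0, sent rp 0 → ok
  r1: data parity 1, sent rp 1 → ok
  r2: data parity 0, sent rp 1 → mismatch
Recompute each column's even parity and compare to cp:
  c0: data parity 1, sent cp 1 → ok
  c1: data parity 0, sent cp 0 → ok
  c2: data parity 0, sent cp 0 → ok
  c3: data parity 0, sent cp 1 → mismatch
  c4: data parity 0, sent cp 0 → ok
Exactly one row (r2) and one column (c3) fail → the flipped bit is at their intersection.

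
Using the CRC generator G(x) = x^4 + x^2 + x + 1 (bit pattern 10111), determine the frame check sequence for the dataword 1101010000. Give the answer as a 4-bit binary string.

1111

Append 4 zeros: 11010100000000. Divide by 10111 (XOR where the leading bit is 1):
  pos 0: 11010 XOR 10111 = 01101
  pos 1: 11011 XOR 10111 = 01100
  pos 2: 11000 XOR 10111 = 01111
  pos 3: 11110 XOR 10111 = 01001
  pos 4: 10010 XOR 10111 = 00101
  pos 6: 10100 XOR 10111 = 00011
  pos 9: 11000 XOR 10111 = 01111
Remainder (last 4 bits) = 1111. This is the CRC / FCS.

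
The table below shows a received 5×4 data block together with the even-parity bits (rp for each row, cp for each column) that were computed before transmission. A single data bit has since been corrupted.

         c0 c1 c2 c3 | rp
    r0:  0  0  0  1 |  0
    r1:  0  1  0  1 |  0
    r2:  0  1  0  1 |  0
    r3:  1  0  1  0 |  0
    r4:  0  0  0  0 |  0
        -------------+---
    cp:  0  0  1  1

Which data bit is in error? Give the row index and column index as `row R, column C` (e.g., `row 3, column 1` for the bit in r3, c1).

Recompute each row's even parity and compare to rp:
  r0: data parity 1, sent rp 0 → mismatch
  r1: data parity 0, sent rp 0 → ok
  r2: data parity 0, sent rp 0 → ok
  r3: data parity 0, sent rp 0 → ok
  r4: data parity 0, sent rp 0 → ok
Recompute each column's even parity and compare to cp:
  c0: data parity 1, sent cp 0 → mismatch
  c1: data parity 0, sent cp 0 → ok
  c2: data parity 1, sent cp 1 → ok
  c3: data parity 1, sent cp 1 → ok
Exactly one row (r0) and one column (c0) fail → the flipped bit is at their intersection.

row 0, column 0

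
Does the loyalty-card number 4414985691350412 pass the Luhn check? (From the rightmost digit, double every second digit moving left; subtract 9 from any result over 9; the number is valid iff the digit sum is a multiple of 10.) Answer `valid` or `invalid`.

invalid

From the right, keep odd positions and double even positions (subtract 9 from any doubled value over 9):
  doubled (positions 2,4,...): 2 0 6 9 1 9 2 8 → sum 37
  kept (positions 1,3,...): 2 4 5 1 6 8 4 4 → sum 34
Total = 71.
71 mod 10 = 1, so the number is invalid.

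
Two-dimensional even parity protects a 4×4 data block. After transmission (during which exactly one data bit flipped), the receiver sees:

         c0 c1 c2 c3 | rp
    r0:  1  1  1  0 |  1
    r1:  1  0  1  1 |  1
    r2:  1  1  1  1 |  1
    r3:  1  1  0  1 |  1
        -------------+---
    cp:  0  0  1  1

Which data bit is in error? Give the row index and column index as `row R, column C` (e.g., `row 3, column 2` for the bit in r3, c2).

row 2, column 1

Recompute each row's even parity and compare to rp:
  r0: data parity 1, sent rp 1 → ok
  r1: data parity 1, sent rp 1 → ok
  r2: data parity 0, sent rp 1 → mismatch
  r3: data parity 1, sent rp 1 → ok
Recompute each column's even parity and compare to cp:
  c0: data parity 0, sent cp 0 → ok
  c1: data parity 1, sent cp 0 → mismatch
  c2: data parity 1, sent cp 1 → ok
  c3: data parity 1, sent cp 1 → ok
Exactly one row (r2) and one column (c1) fail → the flipped bit is at their intersection.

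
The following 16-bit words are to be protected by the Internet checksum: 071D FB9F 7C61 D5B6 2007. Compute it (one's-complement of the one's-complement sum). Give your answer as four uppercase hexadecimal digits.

8B23

One's-complement addition (fold any carry out of bit 15 back into bit 0):
  0x071D + 0xFB9F = 0x102BC → wrap carry → 0x02BD
  0x02BD + 0x7C61 = 0x07F1E
  0x7F1E + 0xD5B6 = 0x154D4 → wrap carry → 0x54D5
  0x54D5 + 0x2007 = 0x074DC
One's-complement sum = 0x74DC.
Checksum = ~0x74DC & 0xFFFF = 0x8B23.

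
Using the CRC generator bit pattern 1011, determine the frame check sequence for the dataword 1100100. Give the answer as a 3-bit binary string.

001

Append 3 zeros: 1100100000. Divide by 1011 (XOR where the leading bit is 1):
  pos 0: 1100 XOR 1011 = 0111
  pos 1: 1111 XOR 1011 = 0100
  pos 2: 1000 XOR 1011 = 0011
  pos 4: 1100 XOR 1011 = 0111
  pos 5: 1110 XOR 1011 = 0101
  pos 6: 1010 XOR 1011 = 0001
Remainder (last 3 bits) = 001. This is the CRC / FCS.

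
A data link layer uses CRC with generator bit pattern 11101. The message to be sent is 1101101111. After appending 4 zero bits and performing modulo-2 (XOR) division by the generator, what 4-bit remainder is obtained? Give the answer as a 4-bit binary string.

0000

Append 4 zeros: 11011011110000. Divide by 11101 (XOR where the leading bit is 1):
  pos 0: 11011 XOR 11101 = 00110
  pos 2: 11001 XOR 11101 = 00100
  pos 4: 10011 XOR 11101 = 01110
  pos 5: 11101 XOR 11101 = 00000
Remainder (last 4 bits) = 0000. This is the CRC / FCS.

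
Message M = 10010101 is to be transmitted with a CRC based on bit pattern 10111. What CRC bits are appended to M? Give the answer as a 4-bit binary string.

1001

Append 4 zeros: 100101010000. Divide by 10111 (XOR where the leading bit is 1):
  pos 0: 10010 XOR 10111 = 00101
  pos 2: 10110 XOR 10111 = 00001
  pos 6: 11000 XOR 10111 = 01111
  pos 7: 11110 XOR 10111 = 01001
Remainder (last 4 bits) = 1001. This is the CRC / FCS.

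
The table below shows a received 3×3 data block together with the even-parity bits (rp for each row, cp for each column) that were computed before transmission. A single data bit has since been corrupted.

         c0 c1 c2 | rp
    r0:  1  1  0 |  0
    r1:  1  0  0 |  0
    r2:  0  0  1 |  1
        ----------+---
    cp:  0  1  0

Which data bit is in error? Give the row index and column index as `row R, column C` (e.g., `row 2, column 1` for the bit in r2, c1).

row 1, column 2

Recompute each row's even parity and compare to rp:
  r0: data parity 0, sent rp 0 → ok
  r1: data parity 1, sent rp 0 → mismatch
  r2: data parity 1, sent rp 1 → ok
Recompute each column's even parity and compare to cp:
  c0: data parity 0, sent cp 0 → ok
  c1: data parity 1, sent cp 1 → ok
  c2: data parity 1, sent cp 0 → mismatch
Exactly one row (r1) and one column (c2) fail → the flipped bit is at their intersection.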